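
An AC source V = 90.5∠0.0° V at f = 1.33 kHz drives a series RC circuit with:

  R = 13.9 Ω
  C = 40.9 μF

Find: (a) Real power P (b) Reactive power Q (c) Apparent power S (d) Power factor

Step 1 — Angular frequency: ω = 2π·f = 2π·1330 = 8357 rad/s.
Step 2 — Component impedances:
  R: Z = R = 13.9 Ω
  C: Z = 1/(jωC) = -j/(ω·C) = 0 - j2.926 Ω
Step 3 — Series combination: Z_total = R + C = 13.9 - j2.926 Ω = 14.2∠-11.9° Ω.
Step 4 — Source phasor: V = 90.5∠0.0° V = 90.5 V.
Step 5 — Current: I = V / Z = 6.235 + j1.312 A = 6.371∠11.9° A.
Step 6 — Complex power: S = V·I* = 564.2 - j118.8 VA.
Step 7 — Real power: P = Re(S) = 564.2 W.
Step 8 — Reactive power: Q = Im(S) = -118.8 VAR.
Step 9 — Apparent power: |S| = 576.6 VA.
Step 10 — Power factor: PF = P/|S| = 0.9786 (leading).

(a) P = 564.2 W  (b) Q = -118.8 VAR  (c) S = 576.6 VA  (d) PF = 0.9786 (leading)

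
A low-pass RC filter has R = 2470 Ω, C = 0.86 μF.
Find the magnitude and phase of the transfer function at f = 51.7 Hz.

Step 1 — Angular frequency: ω = 2π·51.7 = 324.8 rad/s.
Step 2 — Transfer function: H(jω) = 1/(1 + jωRC).
Step 3 — Denominator: 1 + jωRC = 1 + j·324.8·2470·8.6e-07 = 1 + j0.69.
Step 4 — H = 0.6774 - j0.4675.
Step 5 — Magnitude: |H| = 0.8231 (-1.7 dB); phase: φ = -34.6°.

|H| = 0.8231 (-1.7 dB), φ = -34.6°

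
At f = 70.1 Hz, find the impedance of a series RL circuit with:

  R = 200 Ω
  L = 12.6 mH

Step 1 — Angular frequency: ω = 2π·f = 2π·70.1 = 440.5 rad/s.
Step 2 — Component impedances:
  R: Z = R = 200 Ω
  L: Z = jωL = j·440.5·0.0126 = 0 + j5.55 Ω
Step 3 — Series combination: Z_total = R + L = 200 + j5.55 Ω = 200.1∠1.6° Ω.

Z = 200 + j5.55 Ω = 200.1∠1.6° Ω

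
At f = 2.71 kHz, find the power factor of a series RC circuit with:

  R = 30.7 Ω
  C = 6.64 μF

Step 1 — Angular frequency: ω = 2π·f = 2π·2710 = 1.703e+04 rad/s.
Step 2 — Component impedances:
  R: Z = R = 30.7 Ω
  C: Z = 1/(jωC) = -j/(ω·C) = 0 - j8.845 Ω
Step 3 — Series combination: Z_total = R + C = 30.7 - j8.845 Ω = 31.95∠-16.1° Ω.
Step 4 — Power factor: PF = cos(φ) = Re(Z)/|Z| = 30.7/31.95 = 0.9609.
Step 5 — Type: Im(Z) = -8.845 ⇒ leading (phase φ = -16.1°).

PF = 0.9609 (leading, φ = -16.1°)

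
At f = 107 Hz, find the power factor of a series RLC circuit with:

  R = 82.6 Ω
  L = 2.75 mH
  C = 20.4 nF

Step 1 — Angular frequency: ω = 2π·f = 2π·107 = 672.3 rad/s.
Step 2 — Component impedances:
  R: Z = R = 82.6 Ω
  L: Z = jωL = j·672.3·0.00275 = 0 + j1.849 Ω
  C: Z = 1/(jωC) = -j/(ω·C) = 0 - j7.291e+04 Ω
Step 3 — Series combination: Z_total = R + L + C = 82.6 - j7.291e+04 Ω = 7.291e+04∠-89.9° Ω.
Step 4 — Power factor: PF = cos(φ) = Re(Z)/|Z| = 82.6/7.291e+04 = 0.001133.
Step 5 — Type: Im(Z) = -7.291e+04 ⇒ leading (phase φ = -89.9°).

PF = 0.001133 (leading, φ = -89.9°)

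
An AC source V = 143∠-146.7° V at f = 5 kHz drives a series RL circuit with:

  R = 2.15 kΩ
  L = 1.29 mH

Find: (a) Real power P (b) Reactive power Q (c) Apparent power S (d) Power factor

Step 1 — Angular frequency: ω = 2π·f = 2π·5000 = 3.142e+04 rad/s.
Step 2 — Component impedances:
  R: Z = R = 2150 Ω
  L: Z = jωL = j·3.142e+04·0.00129 = 0 + j40.53 Ω
Step 3 — Series combination: Z_total = R + L = 2150 + j40.53 Ω = 2150∠1.1° Ω.
Step 4 — Source phasor: V = 143∠-146.7° V = -119.5 - j78.51 V.
Step 5 — Current: I = V / Z = -0.05626 - j0.03546 A = 0.0665∠-147.8° A.
Step 6 — Complex power: S = V·I* = 9.508 + j0.1792 VA.
Step 7 — Real power: P = Re(S) = 9.508 W.
Step 8 — Reactive power: Q = Im(S) = 0.1792 VAR.
Step 9 — Apparent power: |S| = 9.509 VA.
Step 10 — Power factor: PF = P/|S| = 0.9998 (lagging).

(a) P = 9.508 W  (b) Q = 0.1792 VAR  (c) S = 9.509 VA  (d) PF = 0.9998 (lagging)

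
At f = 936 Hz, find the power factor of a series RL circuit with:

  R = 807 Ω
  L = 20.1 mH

Step 1 — Angular frequency: ω = 2π·f = 2π·936 = 5881 rad/s.
Step 2 — Component impedances:
  R: Z = R = 807 Ω
  L: Z = jωL = j·5881·0.0201 = 0 + j118.2 Ω
Step 3 — Series combination: Z_total = R + L = 807 + j118.2 Ω = 815.6∠8.3° Ω.
Step 4 — Power factor: PF = cos(φ) = Re(Z)/|Z| = 807/815.61 = 0.9894.
Step 5 — Type: Im(Z) = 118.2 ⇒ lagging (phase φ = 8.3°).

PF = 0.9894 (lagging, φ = 8.3°)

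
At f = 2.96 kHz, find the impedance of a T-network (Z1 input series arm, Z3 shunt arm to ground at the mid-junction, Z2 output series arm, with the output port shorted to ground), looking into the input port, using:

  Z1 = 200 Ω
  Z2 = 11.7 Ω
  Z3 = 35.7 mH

Step 1 — Angular frequency: ω = 2π·f = 2π·2960 = 1.86e+04 rad/s.
Step 2 — Component impedances:
  Z1: Z = R = 200 Ω
  Z2: Z = R = 11.7 Ω
  Z3: Z = jωL = j·1.86e+04·0.0357 = 0 + j664 Ω
Step 3 — With the output port shorted to ground, the output series arm Z2 runs from the junction to ground; the shunt arm Z3 also runs from the junction to ground. They appear in parallel: Z3 || Z2 = 11.7 + j0.2061 Ω.
Step 4 — Series with input arm Z1: Z_in = Z1 + (Z3 || Z2) = 211.7 + j0.2061 Ω = 211.7∠0.1° Ω.

Z = 211.7 + j0.2061 Ω = 211.7∠0.1° Ω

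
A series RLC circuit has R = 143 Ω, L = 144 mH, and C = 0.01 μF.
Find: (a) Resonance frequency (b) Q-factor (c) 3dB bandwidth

Step 1 — Resonance: ω₀ = 1/√(LC) = 1/√(0.144·1e-08) = 2.635e+04 rad/s.
Step 2 — f₀ = ω₀/(2π) = 4194 Hz.
Step 3 — Series Q: Q = ω₀L/R = 2.635e+04·0.144/143 = 26.54.
Step 4 — Bandwidth: Δω = ω₀/Q = 993.1 rad/s; BW = Δω/(2π) = 158 Hz.

(a) f₀ = 4194 Hz  (b) Q = 26.54  (c) BW = 158 Hz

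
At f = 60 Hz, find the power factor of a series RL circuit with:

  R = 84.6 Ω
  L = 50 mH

Step 1 — Angular frequency: ω = 2π·f = 2π·60 = 377 rad/s.
Step 2 — Component impedances:
  R: Z = R = 84.6 Ω
  L: Z = jωL = j·377·0.05 = 0 + j18.85 Ω
Step 3 — Series combination: Z_total = R + L = 84.6 + j18.85 Ω = 86.67∠12.6° Ω.
Step 4 — Power factor: PF = cos(φ) = Re(Z)/|Z| = 84.6/86.67 = 0.9761.
Step 5 — Type: Im(Z) = 18.85 ⇒ lagging (phase φ = 12.6°).

PF = 0.9761 (lagging, φ = 12.6°)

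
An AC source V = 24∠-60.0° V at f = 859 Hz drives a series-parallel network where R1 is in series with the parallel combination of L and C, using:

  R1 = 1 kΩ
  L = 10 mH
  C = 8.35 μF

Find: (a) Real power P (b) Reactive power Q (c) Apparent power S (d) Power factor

Step 1 — Angular frequency: ω = 2π·f = 2π·859 = 5397 rad/s.
Step 2 — Component impedances:
  R1: Z = R = 1000 Ω
  L: Z = jωL = j·5397·0.01 = 0 + j53.97 Ω
  C: Z = 1/(jωC) = -j/(ω·C) = 0 - j22.19 Ω
Step 3 — Parallel branch: L || C = 1/(1/L + 1/C) = 0 - j37.68 Ω.
Step 4 — Series with R1: Z_total = R1 + (L || C) = 1000 - j37.68 Ω = 1001∠-2.2° Ω.
Step 5 — Source phasor: V = 24∠-60.0° V = 12 - j20.78 V.
Step 6 — Current: I = V / Z = 0.01277 - j0.0203 A = 0.02398∠-57.8° A.
Step 7 — Complex power: S = V·I* = 0.5752 - j0.02167 VA.
Step 8 — Real power: P = Re(S) = 0.5752 W.
Step 9 — Reactive power: Q = Im(S) = -0.02167 VAR.
Step 10 — Apparent power: |S| = 0.5756 VA.
Step 11 — Power factor: PF = P/|S| = 0.9993 (leading).

(a) P = 0.5752 W  (b) Q = -0.02167 VAR  (c) S = 0.5756 VA  (d) PF = 0.9993 (leading)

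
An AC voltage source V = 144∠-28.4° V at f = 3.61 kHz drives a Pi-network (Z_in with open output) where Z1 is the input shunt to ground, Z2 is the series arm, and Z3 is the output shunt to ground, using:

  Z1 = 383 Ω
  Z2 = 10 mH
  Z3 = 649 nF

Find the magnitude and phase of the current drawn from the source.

Step 1 — Angular frequency: ω = 2π·f = 2π·3610 = 2.268e+04 rad/s.
Step 2 — Component impedances:
  Z1: Z = R = 383 Ω
  Z2: Z = jωL = j·2.268e+04·0.01 = 0 + j226.8 Ω
  Z3: Z = 1/(jωC) = -j/(ω·C) = 0 - j67.93 Ω
Step 3 — With open output, the series arm Z2 and the output shunt Z3 appear in series to ground: Z2 + Z3 = 0 + j158.9 Ω.
Step 4 — Parallel with input shunt Z1: Z_in = Z1 || (Z2 + Z3) = 56.24 + j135.6 Ω = 146.8∠67.5° Ω.
Step 5 — Source phasor: V = 144∠-28.4° V = 126.7 - j68.49 V.
Step 6 — Ohm's law: I = V / Z_total = (126.7 - j68.49) / (56.24 + j135.6) = -0.1003 - j0.976 A.
Step 7 — Convert to polar: |I| = 0.9812 A, ∠I = -95.9°.

I = 0.9812∠-95.9° A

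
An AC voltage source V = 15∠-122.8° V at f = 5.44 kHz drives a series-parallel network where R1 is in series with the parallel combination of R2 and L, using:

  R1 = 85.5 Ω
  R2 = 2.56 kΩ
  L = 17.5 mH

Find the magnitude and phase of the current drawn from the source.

Step 1 — Angular frequency: ω = 2π·f = 2π·5440 = 3.418e+04 rad/s.
Step 2 — Component impedances:
  R1: Z = R = 85.5 Ω
  R2: Z = R = 2560 Ω
  L: Z = jωL = j·3.418e+04·0.0175 = 0 + j598.2 Ω
Step 3 — Parallel branch: R2 || L = 1/(1/R2 + 1/L) = 132.5 + j567.2 Ω.
Step 4 — Series with R1: Z_total = R1 + (R2 || L) = 218 + j567.2 Ω = 607.7∠69.0° Ω.
Step 5 — Source phasor: V = 15∠-122.8° V = -8.126 - j12.61 V.
Step 6 — Ohm's law: I = V / Z_total = (-8.126 - j12.61) / (218 + j567.2) = -0.02417 + j0.005037 A.
Step 7 — Convert to polar: |I| = 0.02469 A, ∠I = 168.2°.

I = 0.02469∠168.2° A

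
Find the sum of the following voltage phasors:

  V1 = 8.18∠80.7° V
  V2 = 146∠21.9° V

Step 1 — Convert each phasor to rectangular form:
  V1 = 8.18·(cos(80.7°) + j·sin(80.7°)) = 1.322 + j8.072 V
  V2 = 146·(cos(21.9°) + j·sin(21.9°)) = 135.5 + j54.46 V
Step 2 — Sum components: V_total = 136.8 + j62.53 V.
Step 3 — Convert to polar: |V_total| = 150.4 V, ∠V_total = 24.6°.

V_total = 150.4∠24.6° V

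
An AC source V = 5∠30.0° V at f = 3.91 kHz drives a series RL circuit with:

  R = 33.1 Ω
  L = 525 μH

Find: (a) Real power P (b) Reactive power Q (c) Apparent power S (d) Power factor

Step 1 — Angular frequency: ω = 2π·f = 2π·3910 = 2.457e+04 rad/s.
Step 2 — Component impedances:
  R: Z = R = 33.1 Ω
  L: Z = jωL = j·2.457e+04·0.000525 = 0 + j12.9 Ω
Step 3 — Series combination: Z_total = R + L = 33.1 + j12.9 Ω = 35.52∠21.3° Ω.
Step 4 — Source phasor: V = 5∠30.0° V = 4.33 + j2.5 V.
Step 5 — Current: I = V / Z = 0.1391 + j0.02132 A = 0.1407∠8.7° A.
Step 6 — Complex power: S = V·I* = 0.6557 + j0.2555 VA.
Step 7 — Real power: P = Re(S) = 0.6557 W.
Step 8 — Reactive power: Q = Im(S) = 0.2555 VAR.
Step 9 — Apparent power: |S| = 0.7037 VA.
Step 10 — Power factor: PF = P/|S| = 0.9318 (lagging).

(a) P = 0.6557 W  (b) Q = 0.2555 VAR  (c) S = 0.7037 VA  (d) PF = 0.9318 (lagging)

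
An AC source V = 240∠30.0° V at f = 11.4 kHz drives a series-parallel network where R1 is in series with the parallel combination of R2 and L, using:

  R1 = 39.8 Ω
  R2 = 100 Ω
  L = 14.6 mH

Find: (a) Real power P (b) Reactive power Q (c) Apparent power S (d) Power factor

Step 1 — Angular frequency: ω = 2π·f = 2π·1.14e+04 = 7.163e+04 rad/s.
Step 2 — Component impedances:
  R1: Z = R = 39.8 Ω
  R2: Z = R = 100 Ω
  L: Z = jωL = j·7.163e+04·0.0146 = 0 + j1046 Ω
Step 3 — Parallel branch: R2 || L = 1/(1/R2 + 1/L) = 99.09 + j9.476 Ω.
Step 4 — Series with R1: Z_total = R1 + (R2 || L) = 138.9 + j9.476 Ω = 139.2∠3.9° Ω.
Step 5 — Source phasor: V = 240∠30.0° V = 207.8 + j120 V.
Step 6 — Current: I = V / Z = 1.548 + j0.7583 A = 1.724∠26.1° A.
Step 7 — Complex power: S = V·I* = 412.8 + j28.16 VA.
Step 8 — Real power: P = Re(S) = 412.8 W.
Step 9 — Reactive power: Q = Im(S) = 28.16 VAR.
Step 10 — Apparent power: |S| = 413.7 VA.
Step 11 — Power factor: PF = P/|S| = 0.9977 (lagging).

(a) P = 412.8 W  (b) Q = 28.16 VAR  (c) S = 413.7 VA  (d) PF = 0.9977 (lagging)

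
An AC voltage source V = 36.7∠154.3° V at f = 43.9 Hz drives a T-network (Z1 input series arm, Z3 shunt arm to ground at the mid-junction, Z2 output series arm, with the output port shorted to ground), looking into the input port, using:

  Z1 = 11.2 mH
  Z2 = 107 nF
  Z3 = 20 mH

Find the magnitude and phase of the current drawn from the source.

Step 1 — Angular frequency: ω = 2π·f = 2π·43.9 = 275.8 rad/s.
Step 2 — Component impedances:
  Z1: Z = jωL = j·275.8·0.0112 = 0 + j3.089 Ω
  Z2: Z = 1/(jωC) = -j/(ω·C) = 0 - j3.388e+04 Ω
  Z3: Z = jωL = j·275.8·0.02 = 0 + j5.517 Ω
Step 3 — With the output port shorted to ground, the output series arm Z2 runs from the junction to ground; the shunt arm Z3 also runs from the junction to ground. They appear in parallel: Z3 || Z2 = 0 + j5.518 Ω.
Step 4 — Series with input arm Z1: Z_in = Z1 + (Z3 || Z2) = 0 + j8.607 Ω = 8.607∠90.0° Ω.
Step 5 — Source phasor: V = 36.7∠154.3° V = -33.07 + j15.92 V.
Step 6 — Ohm's law: I = V / Z_total = (-33.07 + j15.92) / (0 + j8.607) = 1.849 + j3.842 A.
Step 7 — Convert to polar: |I| = 4.264 A, ∠I = 64.3°.

I = 4.264∠64.3° A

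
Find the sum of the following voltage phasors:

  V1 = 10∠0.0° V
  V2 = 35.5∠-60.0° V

Step 1 — Convert each phasor to rectangular form:
  V1 = 10·(cos(0.0°) + j·sin(0.0°)) = 10 V
  V2 = 35.5·(cos(-60.0°) + j·sin(-60.0°)) = 17.75 - j30.74 V
Step 2 — Sum components: V_total = 27.75 - j30.74 V.
Step 3 — Convert to polar: |V_total| = 41.42 V, ∠V_total = -47.9°.

V_total = 41.42∠-47.9° V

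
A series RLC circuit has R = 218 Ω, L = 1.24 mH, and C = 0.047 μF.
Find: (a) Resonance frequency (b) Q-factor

Step 1 — Resonance condition Im(Z)=0 gives ω₀ = 1/√(LC).
Step 2 — ω₀ = 1/√(0.00124·4.7e-08) = 1.31e+05 rad/s.
Step 3 — f₀ = ω₀/(2π) = 2.085e+04 Hz.
Step 4 — Series Q: Q = ω₀L/R = 1.31e+05·0.00124/218 = 0.7451.

(a) f₀ = 2.085e+04 Hz  (b) Q = 0.7451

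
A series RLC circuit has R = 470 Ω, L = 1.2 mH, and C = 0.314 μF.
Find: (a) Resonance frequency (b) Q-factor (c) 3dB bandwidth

Step 1 — Resonance: ω₀ = 1/√(LC) = 1/√(0.0012·3.14e-07) = 5.152e+04 rad/s.
Step 2 — f₀ = ω₀/(2π) = 8199 Hz.
Step 3 — Series Q: Q = ω₀L/R = 5.152e+04·0.0012/470 = 0.1315.
Step 4 — Bandwidth: Δω = ω₀/Q = 3.917e+05 rad/s; BW = Δω/(2π) = 6.234e+04 Hz.

(a) f₀ = 8199 Hz  (b) Q = 0.1315  (c) BW = 6.234e+04 Hz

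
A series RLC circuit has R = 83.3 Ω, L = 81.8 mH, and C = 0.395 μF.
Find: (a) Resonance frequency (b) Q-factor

Step 1 — Resonance condition Im(Z)=0 gives ω₀ = 1/√(LC).
Step 2 — ω₀ = 1/√(0.0818·3.95e-07) = 5563 rad/s.
Step 3 — f₀ = ω₀/(2π) = 885.4 Hz.
Step 4 — Series Q: Q = ω₀L/R = 5563·0.0818/83.3 = 5.463.

(a) f₀ = 885.4 Hz  (b) Q = 5.463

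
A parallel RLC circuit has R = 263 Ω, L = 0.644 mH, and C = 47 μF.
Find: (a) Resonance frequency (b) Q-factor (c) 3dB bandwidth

Step 1 — Resonance: ω₀ = 1/√(LC) = 1/√(0.000644·4.7e-05) = 5748 rad/s.
Step 2 — f₀ = ω₀/(2π) = 914.8 Hz.
Step 3 — Parallel Q: Q = R/(ω₀L) = 263/(5748·0.000644) = 71.05.
Step 4 — Bandwidth: Δω = ω₀/Q = 80.9 rad/s; BW = Δω/(2π) = 12.88 Hz.

(a) f₀ = 914.8 Hz  (b) Q = 71.05  (c) BW = 12.88 Hz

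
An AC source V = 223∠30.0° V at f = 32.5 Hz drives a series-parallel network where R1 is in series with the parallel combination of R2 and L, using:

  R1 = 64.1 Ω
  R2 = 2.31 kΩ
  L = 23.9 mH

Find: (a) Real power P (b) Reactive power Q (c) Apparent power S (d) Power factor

Step 1 — Angular frequency: ω = 2π·f = 2π·32.5 = 204.2 rad/s.
Step 2 — Component impedances:
  R1: Z = R = 64.1 Ω
  R2: Z = R = 2310 Ω
  L: Z = jωL = j·204.2·0.0239 = 0 + j4.88 Ω
Step 3 — Parallel branch: R2 || L = 1/(1/R2 + 1/L) = 0.01031 + j4.88 Ω.
Step 4 — Series with R1: Z_total = R1 + (R2 || L) = 64.11 + j4.88 Ω = 64.3∠4.4° Ω.
Step 5 — Source phasor: V = 223∠30.0° V = 193.1 + j111.5 V.
Step 6 — Current: I = V / Z = 3.127 + j1.501 A = 3.468∠25.6° A.
Step 7 — Complex power: S = V·I* = 771.2 + j58.71 VA.
Step 8 — Real power: P = Re(S) = 771.2 W.
Step 9 — Reactive power: Q = Im(S) = 58.71 VAR.
Step 10 — Apparent power: |S| = 773.4 VA.
Step 11 — Power factor: PF = P/|S| = 0.9971 (lagging).

(a) P = 771.2 W  (b) Q = 58.71 VAR  (c) S = 773.4 VA  (d) PF = 0.9971 (lagging)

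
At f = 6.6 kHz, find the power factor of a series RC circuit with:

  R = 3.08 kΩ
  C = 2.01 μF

Step 1 — Angular frequency: ω = 2π·f = 2π·6600 = 4.147e+04 rad/s.
Step 2 — Component impedances:
  R: Z = R = 3080 Ω
  C: Z = 1/(jωC) = -j/(ω·C) = 0 - j12 Ω
Step 3 — Series combination: Z_total = R + C = 3080 - j12 Ω = 3080∠-0.2° Ω.
Step 4 — Power factor: PF = cos(φ) = Re(Z)/|Z| = 3080/3080 = 1.
Step 5 — Type: Im(Z) = -12 ⇒ leading (phase φ = -0.2°).

PF = 1 (leading, φ = -0.2°)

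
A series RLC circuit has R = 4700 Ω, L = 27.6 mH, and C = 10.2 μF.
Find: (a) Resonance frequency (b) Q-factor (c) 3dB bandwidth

Step 1 — Resonance: ω₀ = 1/√(LC) = 1/√(0.0276·1.02e-05) = 1885 rad/s.
Step 2 — f₀ = ω₀/(2π) = 300 Hz.
Step 3 — Series Q: Q = ω₀L/R = 1885·0.0276/4700 = 0.01107.
Step 4 — Bandwidth: Δω = ω₀/Q = 1.703e+05 rad/s; BW = Δω/(2π) = 2.71e+04 Hz.

(a) f₀ = 300 Hz  (b) Q = 0.01107  (c) BW = 2.71e+04 Hz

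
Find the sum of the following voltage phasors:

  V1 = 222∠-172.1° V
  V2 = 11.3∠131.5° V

Step 1 — Convert each phasor to rectangular form:
  V1 = 222·(cos(-172.1°) + j·sin(-172.1°)) = -219.9 - j30.51 V
  V2 = 11.3·(cos(131.5°) + j·sin(131.5°)) = -7.488 + j8.463 V
Step 2 — Sum components: V_total = -227.4 - j22.05 V.
Step 3 — Convert to polar: |V_total| = 228.4 V, ∠V_total = -174.5°.

V_total = 228.4∠-174.5° V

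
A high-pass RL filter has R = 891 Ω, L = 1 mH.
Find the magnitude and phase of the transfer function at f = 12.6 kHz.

Step 1 — Angular frequency: ω = 2π·1.26e+04 = 7.917e+04 rad/s.
Step 2 — Transfer function: H(jω) = jωL/(R + jωL).
Step 3 — Numerator jωL = j·79.17; denominator R + jωL = 891 + j79.17.
Step 4 — H = 0.007833 + j0.08816.
Step 5 — Magnitude: |H| = 0.0885 (-21.1 dB); phase: φ = 84.9°.

|H| = 0.0885 (-21.1 dB), φ = 84.9°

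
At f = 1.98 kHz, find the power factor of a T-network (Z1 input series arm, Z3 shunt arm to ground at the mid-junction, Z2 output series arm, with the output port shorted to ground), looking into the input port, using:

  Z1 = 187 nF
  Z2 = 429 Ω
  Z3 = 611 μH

Step 1 — Angular frequency: ω = 2π·f = 2π·1980 = 1.244e+04 rad/s.
Step 2 — Component impedances:
  Z1: Z = 1/(jωC) = -j/(ω·C) = 0 - j429.8 Ω
  Z2: Z = R = 429 Ω
  Z3: Z = jωL = j·1.244e+04·0.000611 = 0 + j7.601 Ω
Step 3 — With the output port shorted to ground, the output series arm Z2 runs from the junction to ground; the shunt arm Z3 also runs from the junction to ground. They appear in parallel: Z3 || Z2 = 0.1346 + j7.599 Ω.
Step 4 — Series with input arm Z1: Z_in = Z1 + (Z3 || Z2) = 0.1346 - j422.2 Ω = 422.2∠-90.0° Ω.
Step 5 — Power factor: PF = cos(φ) = Re(Z)/|Z| = 0.13464/422.25 = 0.0003189.
Step 6 — Type: Im(Z) = -422.2 ⇒ leading (phase φ = -90.0°).

PF = 0.0003189 (leading, φ = -90.0°)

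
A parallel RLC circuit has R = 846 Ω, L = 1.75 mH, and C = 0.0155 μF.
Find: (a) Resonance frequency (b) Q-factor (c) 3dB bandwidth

Step 1 — Resonance: ω₀ = 1/√(LC) = 1/√(0.00175·1.55e-08) = 1.92e+05 rad/s.
Step 2 — f₀ = ω₀/(2π) = 3.056e+04 Hz.
Step 3 — Parallel Q: Q = R/(ω₀L) = 846/(1.92e+05·0.00175) = 2.518.
Step 4 — Bandwidth: Δω = ω₀/Q = 7.626e+04 rad/s; BW = Δω/(2π) = 1.214e+04 Hz.

(a) f₀ = 3.056e+04 Hz  (b) Q = 2.518  (c) BW = 1.214e+04 Hz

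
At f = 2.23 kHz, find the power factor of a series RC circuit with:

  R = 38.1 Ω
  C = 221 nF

Step 1 — Angular frequency: ω = 2π·f = 2π·2230 = 1.401e+04 rad/s.
Step 2 — Component impedances:
  R: Z = R = 38.1 Ω
  C: Z = 1/(jωC) = -j/(ω·C) = 0 - j322.9 Ω
Step 3 — Series combination: Z_total = R + C = 38.1 - j322.9 Ω = 325.2∠-83.3° Ω.
Step 4 — Power factor: PF = cos(φ) = Re(Z)/|Z| = 38.1/325.2 = 0.1172.
Step 5 — Type: Im(Z) = -322.9 ⇒ leading (phase φ = -83.3°).

PF = 0.1172 (leading, φ = -83.3°)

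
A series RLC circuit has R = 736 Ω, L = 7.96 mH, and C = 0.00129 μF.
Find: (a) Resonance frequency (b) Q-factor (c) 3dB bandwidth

Step 1 — Resonance condition Im(Z)=0 gives ω₀ = 1/√(LC).
Step 2 — ω₀ = 1/√(0.00796·1.29e-09) = 3.121e+05 rad/s.
Step 3 — f₀ = ω₀/(2π) = 4.967e+04 Hz.
Step 4 — Series Q: Q = ω₀L/R = 3.121e+05·0.00796/736 = 3.375.
Step 5 — 3dB bandwidth: Δω = ω₀/Q = 9.246e+04 rad/s; BW = Δω/(2π) = 1.472e+04 Hz.

(a) f₀ = 4.967e+04 Hz  (b) Q = 3.375  (c) BW = 1.472e+04 Hz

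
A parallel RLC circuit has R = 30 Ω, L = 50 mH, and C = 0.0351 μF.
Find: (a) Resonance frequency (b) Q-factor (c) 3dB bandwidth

Step 1 — Resonance: ω₀ = 1/√(LC) = 1/√(0.05·3.51e-08) = 2.387e+04 rad/s.
Step 2 — f₀ = ω₀/(2π) = 3799 Hz.
Step 3 — Parallel Q: Q = R/(ω₀L) = 30/(2.387e+04·0.05) = 0.02514.
Step 4 — Bandwidth: Δω = ω₀/Q = 9.497e+05 rad/s; BW = Δω/(2π) = 1.511e+05 Hz.

(a) f₀ = 3799 Hz  (b) Q = 0.02514  (c) BW = 1.511e+05 Hz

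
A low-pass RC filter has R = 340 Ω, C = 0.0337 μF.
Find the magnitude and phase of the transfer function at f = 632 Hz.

Step 1 — Angular frequency: ω = 2π·632 = 3971 rad/s.
Step 2 — Transfer function: H(jω) = 1/(1 + jωRC).
Step 3 — Denominator: 1 + jωRC = 1 + j·3971·340·3.37e-08 = 1 + j0.0455.
Step 4 — H = 0.9979 - j0.04541.
Step 5 — Magnitude: |H| = 0.999 (-0.0 dB); phase: φ = -2.6°.

|H| = 0.999 (-0.0 dB), φ = -2.6°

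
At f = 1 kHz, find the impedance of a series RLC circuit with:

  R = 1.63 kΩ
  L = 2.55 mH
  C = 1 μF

Step 1 — Angular frequency: ω = 2π·f = 2π·1000 = 6283 rad/s.
Step 2 — Component impedances:
  R: Z = R = 1630 Ω
  L: Z = jωL = j·6283·0.00255 = 0 + j16.02 Ω
  C: Z = 1/(jωC) = -j/(ω·C) = 0 - j159.2 Ω
Step 3 — Series combination: Z_total = R + L + C = 1630 - j143.1 Ω = 1636∠-5.0° Ω.

Z = 1630 - j143.1 Ω = 1636∠-5.0° Ω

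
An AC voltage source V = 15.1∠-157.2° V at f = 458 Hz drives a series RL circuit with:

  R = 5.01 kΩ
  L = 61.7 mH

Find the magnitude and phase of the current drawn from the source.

Step 1 — Angular frequency: ω = 2π·f = 2π·458 = 2878 rad/s.
Step 2 — Component impedances:
  R: Z = R = 5010 Ω
  L: Z = jωL = j·2878·0.0617 = 0 + j177.6 Ω
Step 3 — Series combination: Z_total = R + L = 5010 + j177.6 Ω = 5013∠2.0° Ω.
Step 4 — Source phasor: V = 15.1∠-157.2° V = -13.92 - j5.851 V.
Step 5 — Ohm's law: I = V / Z_total = (-13.92 - j5.851) / (5010 + j177.6) = -0.002816 - j0.001068 A.
Step 6 — Convert to polar: |I| = 0.003012 A, ∠I = -159.2°.

I = 0.003012∠-159.2° A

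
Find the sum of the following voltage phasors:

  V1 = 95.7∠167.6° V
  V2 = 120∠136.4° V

Step 1 — Convert each phasor to rectangular form:
  V1 = 95.7·(cos(167.6°) + j·sin(167.6°)) = -93.47 + j20.55 V
  V2 = 120·(cos(136.4°) + j·sin(136.4°)) = -86.9 + j82.75 V
Step 2 — Sum components: V_total = -180.4 + j103.3 V.
Step 3 — Convert to polar: |V_total| = 207.9 V, ∠V_total = 150.2°.

V_total = 207.9∠150.2° V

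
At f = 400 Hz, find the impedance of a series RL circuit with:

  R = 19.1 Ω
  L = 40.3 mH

Step 1 — Angular frequency: ω = 2π·f = 2π·400 = 2513 rad/s.
Step 2 — Component impedances:
  R: Z = R = 19.1 Ω
  L: Z = jωL = j·2513·0.0403 = 0 + j101.3 Ω
Step 3 — Series combination: Z_total = R + L = 19.1 + j101.3 Ω = 103.1∠79.3° Ω.

Z = 19.1 + j101.3 Ω = 103.1∠79.3° Ω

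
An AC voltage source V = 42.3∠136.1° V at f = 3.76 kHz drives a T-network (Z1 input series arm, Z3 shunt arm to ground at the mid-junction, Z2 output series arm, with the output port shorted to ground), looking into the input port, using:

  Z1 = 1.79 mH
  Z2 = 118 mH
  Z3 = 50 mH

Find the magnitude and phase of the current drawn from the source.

Step 1 — Angular frequency: ω = 2π·f = 2π·3760 = 2.362e+04 rad/s.
Step 2 — Component impedances:
  Z1: Z = jωL = j·2.362e+04·0.00179 = 0 + j42.29 Ω
  Z2: Z = jωL = j·2.362e+04·0.118 = 0 + j2788 Ω
  Z3: Z = jωL = j·2.362e+04·0.05 = 0 + j1181 Ω
Step 3 — With the output port shorted to ground, the output series arm Z2 runs from the junction to ground; the shunt arm Z3 also runs from the junction to ground. They appear in parallel: Z3 || Z2 = 0 + j829.7 Ω.
Step 4 — Series with input arm Z1: Z_in = Z1 + (Z3 || Z2) = 0 + j872 Ω = 872∠90.0° Ω.
Step 5 — Source phasor: V = 42.3∠136.1° V = -30.48 + j29.33 V.
Step 6 — Ohm's law: I = V / Z_total = (-30.48 + j29.33) / (0 + j872) = 0.03364 + j0.03495 A.
Step 7 — Convert to polar: |I| = 0.04851 A, ∠I = 46.1°.

I = 0.04851∠46.1° A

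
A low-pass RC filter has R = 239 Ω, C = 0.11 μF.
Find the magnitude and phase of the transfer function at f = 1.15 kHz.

Step 1 — Angular frequency: ω = 2π·1150 = 7226 rad/s.
Step 2 — Transfer function: H(jω) = 1/(1 + jωRC).
Step 3 — Denominator: 1 + jωRC = 1 + j·7226·239·1.1e-07 = 1 + j0.19.
Step 4 — H = 0.9652 - j0.1833.
Step 5 — Magnitude: |H| = 0.9824 (-0.2 dB); phase: φ = -10.8°.

|H| = 0.9824 (-0.2 dB), φ = -10.8°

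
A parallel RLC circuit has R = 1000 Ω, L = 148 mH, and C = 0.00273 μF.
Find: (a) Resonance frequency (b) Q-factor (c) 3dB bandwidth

Step 1 — Resonance: ω₀ = 1/√(LC) = 1/√(0.148·2.73e-09) = 4.975e+04 rad/s.
Step 2 — f₀ = ω₀/(2π) = 7918 Hz.
Step 3 — Parallel Q: Q = R/(ω₀L) = 1000/(4.975e+04·0.148) = 0.1358.
Step 4 — Bandwidth: Δω = ω₀/Q = 3.663e+05 rad/s; BW = Δω/(2π) = 5.83e+04 Hz.

(a) f₀ = 7918 Hz  (b) Q = 0.1358  (c) BW = 5.83e+04 Hz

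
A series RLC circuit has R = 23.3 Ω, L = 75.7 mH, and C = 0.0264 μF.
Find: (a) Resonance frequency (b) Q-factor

Step 1 — Resonance condition Im(Z)=0 gives ω₀ = 1/√(LC).
Step 2 — ω₀ = 1/√(0.0757·2.64e-08) = 2.237e+04 rad/s.
Step 3 — f₀ = ω₀/(2π) = 3560 Hz.
Step 4 — Series Q: Q = ω₀L/R = 2.237e+04·0.0757/23.3 = 72.68.

(a) f₀ = 3560 Hz  (b) Q = 72.68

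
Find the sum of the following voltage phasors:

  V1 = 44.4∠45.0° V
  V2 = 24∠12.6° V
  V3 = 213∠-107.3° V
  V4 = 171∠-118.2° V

Step 1 — Convert each phasor to rectangular form:
  V1 = 44.4·(cos(45.0°) + j·sin(45.0°)) = 31.4 + j31.4 V
  V2 = 24·(cos(12.6°) + j·sin(12.6°)) = 23.42 + j5.235 V
  V3 = 213·(cos(-107.3°) + j·sin(-107.3°)) = -63.34 - j203.4 V
  V4 = 171·(cos(-118.2°) + j·sin(-118.2°)) = -80.81 - j150.7 V
Step 2 — Sum components: V_total = -89.33 - j317.4 V.
Step 3 — Convert to polar: |V_total| = 329.8 V, ∠V_total = -105.7°.

V_total = 329.8∠-105.7° V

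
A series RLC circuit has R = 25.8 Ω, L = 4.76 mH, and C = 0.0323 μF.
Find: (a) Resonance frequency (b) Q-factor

Step 1 — Resonance condition Im(Z)=0 gives ω₀ = 1/√(LC).
Step 2 — ω₀ = 1/√(0.00476·3.23e-08) = 8.065e+04 rad/s.
Step 3 — f₀ = ω₀/(2π) = 1.284e+04 Hz.
Step 4 — Series Q: Q = ω₀L/R = 8.065e+04·0.00476/25.8 = 14.88.

(a) f₀ = 1.284e+04 Hz  (b) Q = 14.88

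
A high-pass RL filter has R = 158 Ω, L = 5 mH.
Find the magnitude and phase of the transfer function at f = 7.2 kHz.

Step 1 — Angular frequency: ω = 2π·7200 = 4.524e+04 rad/s.
Step 2 — Transfer function: H(jω) = jωL/(R + jωL).
Step 3 — Numerator jωL = j·226.2; denominator R + jωL = 158 + j226.2.
Step 4 — H = 0.6721 + j0.4695.
Step 5 — Magnitude: |H| = 0.8198 (-1.7 dB); phase: φ = 34.9°.

|H| = 0.8198 (-1.7 dB), φ = 34.9°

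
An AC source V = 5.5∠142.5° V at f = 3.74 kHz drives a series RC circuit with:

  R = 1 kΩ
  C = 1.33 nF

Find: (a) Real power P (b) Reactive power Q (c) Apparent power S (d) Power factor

Step 1 — Angular frequency: ω = 2π·f = 2π·3740 = 2.35e+04 rad/s.
Step 2 — Component impedances:
  R: Z = R = 1000 Ω
  C: Z = 1/(jωC) = -j/(ω·C) = 0 - j3.2e+04 Ω
Step 3 — Series combination: Z_total = R + C = 1000 - j3.2e+04 Ω = 3.201e+04∠-88.2° Ω.
Step 4 — Source phasor: V = 5.5∠142.5° V = -4.363 + j3.348 V.
Step 5 — Current: I = V / Z = -0.0001088 - j0.000133 A = 0.0001718∠-129.3° A.
Step 6 — Complex power: S = V·I* = 2.952e-05 - j0.0009445 VA.
Step 7 — Real power: P = Re(S) = 2.952e-05 W.
Step 8 — Reactive power: Q = Im(S) = -0.0009445 VAR.
Step 9 — Apparent power: |S| = 0.000945 VA.
Step 10 — Power factor: PF = P/|S| = 0.03124 (leading).

(a) P = 2.952e-05 W  (b) Q = -0.0009445 VAR  (c) S = 0.000945 VA  (d) PF = 0.03124 (leading)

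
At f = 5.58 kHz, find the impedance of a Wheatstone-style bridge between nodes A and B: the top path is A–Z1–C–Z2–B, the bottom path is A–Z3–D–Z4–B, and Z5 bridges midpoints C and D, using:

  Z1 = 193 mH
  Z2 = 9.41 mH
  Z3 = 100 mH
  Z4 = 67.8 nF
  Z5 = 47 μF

Step 1 — Angular frequency: ω = 2π·f = 2π·5580 = 3.506e+04 rad/s.
Step 2 — Component impedances:
  Z1: Z = jωL = j·3.506e+04·0.193 = 0 + j6767 Ω
  Z2: Z = jωL = j·3.506e+04·0.00941 = 0 + j329.9 Ω
  Z3: Z = jωL = j·3.506e+04·0.1 = 0 + j3506 Ω
  Z4: Z = 1/(jωC) = -j/(ω·C) = 0 - j420.7 Ω
  Z5: Z = 1/(jωC) = -j/(ω·C) = 0 - j0.6069 Ω
Step 3 — Bridge requires nodal analysis (the Z5 bridge couples midpoints C and D, so the two paths cannot be reduced to a simple series/parallel combination). Setting node B to ground and injecting 1 A at node A, the 3-node admittance system at A, C, D solves to V_A = Z_AB = 0 + j3827 Ω = 3827∠90.0° Ω.

Z = 0 + j3827 Ω = 3827∠90.0° Ω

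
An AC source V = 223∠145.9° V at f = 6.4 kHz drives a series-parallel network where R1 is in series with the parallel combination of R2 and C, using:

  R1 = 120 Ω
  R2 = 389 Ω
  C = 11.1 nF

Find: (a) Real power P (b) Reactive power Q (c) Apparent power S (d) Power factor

Step 1 — Angular frequency: ω = 2π·f = 2π·6400 = 4.021e+04 rad/s.
Step 2 — Component impedances:
  R1: Z = R = 120 Ω
  R2: Z = R = 389 Ω
  C: Z = 1/(jωC) = -j/(ω·C) = 0 - j2240 Ω
Step 3 — Parallel branch: R2 || C = 1/(1/R2 + 1/C) = 377.6 - j65.57 Ω.
Step 4 — Series with R1: Z_total = R1 + (R2 || C) = 497.6 - j65.57 Ω = 501.9∠-7.5° Ω.
Step 5 — Source phasor: V = 223∠145.9° V = -184.7 + j125 V.
Step 6 — Current: I = V / Z = -0.3973 + j0.1989 A = 0.4443∠153.4° A.
Step 7 — Complex power: S = V·I* = 98.23 - j12.94 VA.
Step 8 — Real power: P = Re(S) = 98.23 W.
Step 9 — Reactive power: Q = Im(S) = -12.94 VAR.
Step 10 — Apparent power: |S| = 99.08 VA.
Step 11 — Power factor: PF = P/|S| = 0.9914 (leading).

(a) P = 98.23 W  (b) Q = -12.94 VAR  (c) S = 99.08 VA  (d) PF = 0.9914 (leading)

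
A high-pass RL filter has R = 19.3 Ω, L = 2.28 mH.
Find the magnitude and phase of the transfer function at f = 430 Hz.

Step 1 — Angular frequency: ω = 2π·430 = 2702 rad/s.
Step 2 — Transfer function: H(jω) = jωL/(R + jωL).
Step 3 — Numerator jωL = j·6.16; denominator R + jωL = 19.3 + j6.16.
Step 4 — H = 0.09245 + j0.2897.
Step 5 — Magnitude: |H| = 0.3041 (-10.3 dB); phase: φ = 72.3°.

|H| = 0.3041 (-10.3 dB), φ = 72.3°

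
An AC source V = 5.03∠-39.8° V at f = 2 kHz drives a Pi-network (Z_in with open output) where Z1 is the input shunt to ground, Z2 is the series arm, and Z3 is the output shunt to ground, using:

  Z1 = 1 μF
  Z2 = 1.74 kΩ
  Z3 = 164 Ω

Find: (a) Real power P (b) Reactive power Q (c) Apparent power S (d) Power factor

Step 1 — Angular frequency: ω = 2π·f = 2π·2000 = 1.257e+04 rad/s.
Step 2 — Component impedances:
  Z1: Z = 1/(jωC) = -j/(ω·C) = 0 - j79.58 Ω
  Z2: Z = R = 1740 Ω
  Z3: Z = R = 164 Ω
Step 3 — With open output, the series arm Z2 and the output shunt Z3 appear in series to ground: Z2 + Z3 = 1904 Ω.
Step 4 — Parallel with input shunt Z1: Z_in = Z1 || (Z2 + Z3) = 3.32 - j79.44 Ω = 79.51∠-87.6° Ω.
Step 5 — Source phasor: V = 5.03∠-39.8° V = 3.864 - j3.22 V.
Step 6 — Current: I = V / Z = 0.04249 + j0.04687 A = 0.06326∠47.8° A.
Step 7 — Complex power: S = V·I* = 0.01329 - j0.3179 VA.
Step 8 — Real power: P = Re(S) = 0.01329 W.
Step 9 — Reactive power: Q = Im(S) = -0.3179 VAR.
Step 10 — Apparent power: |S| = 0.3182 VA.
Step 11 — Power factor: PF = P/|S| = 0.04176 (leading).

(a) P = 0.01329 W  (b) Q = -0.3179 VAR  (c) S = 0.3182 VA  (d) PF = 0.04176 (leading)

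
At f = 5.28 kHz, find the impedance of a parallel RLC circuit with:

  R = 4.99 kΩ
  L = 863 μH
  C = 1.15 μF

Step 1 — Angular frequency: ω = 2π·f = 2π·5280 = 3.318e+04 rad/s.
Step 2 — Component impedances:
  R: Z = R = 4990 Ω
  L: Z = jωL = j·3.318e+04·0.000863 = 0 + j28.63 Ω
  C: Z = 1/(jωC) = -j/(ω·C) = 0 - j26.21 Ω
Step 3 — Parallel combination: 1/Z_total = 1/R + 1/L + 1/C; Z_total = 19.21 - j309 Ω = 309.6∠-86.4° Ω.

Z = 19.21 - j309 Ω = 309.6∠-86.4° Ω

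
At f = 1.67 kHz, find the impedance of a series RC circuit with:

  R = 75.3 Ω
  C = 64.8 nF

Step 1 — Angular frequency: ω = 2π·f = 2π·1670 = 1.049e+04 rad/s.
Step 2 — Component impedances:
  R: Z = R = 75.3 Ω
  C: Z = 1/(jωC) = -j/(ω·C) = 0 - j1471 Ω
Step 3 — Series combination: Z_total = R + C = 75.3 - j1471 Ω = 1473∠-87.1° Ω.

Z = 75.3 - j1471 Ω = 1473∠-87.1° Ω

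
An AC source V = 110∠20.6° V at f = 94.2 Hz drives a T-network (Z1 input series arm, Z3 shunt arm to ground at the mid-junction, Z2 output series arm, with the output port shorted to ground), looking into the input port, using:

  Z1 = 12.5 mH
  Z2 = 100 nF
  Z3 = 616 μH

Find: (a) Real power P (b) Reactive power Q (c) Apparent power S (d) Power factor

Step 1 — Angular frequency: ω = 2π·f = 2π·94.2 = 591.9 rad/s.
Step 2 — Component impedances:
  Z1: Z = jωL = j·591.9·0.0125 = 0 + j7.398 Ω
  Z2: Z = 1/(jωC) = -j/(ω·C) = 0 - j1.69e+04 Ω
  Z3: Z = jωL = j·591.9·0.000616 = 0 + j0.3646 Ω
Step 3 — With the output port shorted to ground, the output series arm Z2 runs from the junction to ground; the shunt arm Z3 also runs from the junction to ground. They appear in parallel: Z3 || Z2 = 0 + j0.3646 Ω.
Step 4 — Series with input arm Z1: Z_in = Z1 + (Z3 || Z2) = 0 + j7.763 Ω = 7.763∠90.0° Ω.
Step 5 — Source phasor: V = 110∠20.6° V = 103 + j38.7 V.
Step 6 — Current: I = V / Z = 4.985 - j13.26 A = 14.17∠-69.4° A.
Step 7 — Complex power: S = V·I* = 0 + j1559 VA.
Step 8 — Real power: P = Re(S) = 0 W.
Step 9 — Reactive power: Q = Im(S) = 1559 VAR.
Step 10 — Apparent power: |S| = 1559 VA.
Step 11 — Power factor: PF = P/|S| = 0 (lagging).

(a) P = 0 W  (b) Q = 1559 VAR  (c) S = 1559 VA  (d) PF = 0 (lagging)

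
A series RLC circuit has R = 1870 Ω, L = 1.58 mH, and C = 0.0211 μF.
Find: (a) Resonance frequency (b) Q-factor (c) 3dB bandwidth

Step 1 — Resonance condition Im(Z)=0 gives ω₀ = 1/√(LC).
Step 2 — ω₀ = 1/√(0.00158·2.11e-08) = 1.732e+05 rad/s.
Step 3 — f₀ = ω₀/(2π) = 2.756e+04 Hz.
Step 4 — Series Q: Q = ω₀L/R = 1.732e+05·0.00158/1870 = 0.1463.
Step 5 — 3dB bandwidth: Δω = ω₀/Q = 1.184e+06 rad/s; BW = Δω/(2π) = 1.884e+05 Hz.

(a) f₀ = 2.756e+04 Hz  (b) Q = 0.1463  (c) BW = 1.884e+05 Hz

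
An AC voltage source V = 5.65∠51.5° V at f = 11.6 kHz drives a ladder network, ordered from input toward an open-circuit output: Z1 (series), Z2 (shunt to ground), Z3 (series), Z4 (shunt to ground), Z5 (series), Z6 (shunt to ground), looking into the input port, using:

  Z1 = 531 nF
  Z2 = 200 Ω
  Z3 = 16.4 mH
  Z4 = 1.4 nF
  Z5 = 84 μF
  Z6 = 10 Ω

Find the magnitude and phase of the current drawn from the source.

Step 1 — Angular frequency: ω = 2π·f = 2π·1.16e+04 = 7.288e+04 rad/s.
Step 2 — Component impedances:
  Z1: Z = 1/(jωC) = -j/(ω·C) = 0 - j25.84 Ω
  Z2: Z = R = 200 Ω
  Z3: Z = jωL = j·7.288e+04·0.0164 = 0 + j1195 Ω
  Z4: Z = 1/(jωC) = -j/(ω·C) = 0 - j9800 Ω
  Z5: Z = 1/(jωC) = -j/(ω·C) = 0 - j0.1633 Ω
  Z6: Z = R = 10 Ω
Step 3 — Ladder network (open output): work backward from the far end, alternating series and parallel combinations. Z_in = 194.3 + j6.628 Ω = 194.4∠2.0° Ω.
Step 4 — Source phasor: V = 5.65∠51.5° V = 3.517 + j4.422 V.
Step 5 — Ohm's law: I = V / Z_total = (3.517 + j4.422) / (194.3 + j6.628) = 0.01886 + j0.02211 A.
Step 6 — Convert to polar: |I| = 0.02906 A, ∠I = 49.5°.

I = 0.02906∠49.5° A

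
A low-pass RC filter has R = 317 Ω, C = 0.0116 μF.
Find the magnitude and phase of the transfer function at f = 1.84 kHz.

Step 1 — Angular frequency: ω = 2π·1840 = 1.156e+04 rad/s.
Step 2 — Transfer function: H(jω) = 1/(1 + jωRC).
Step 3 — Denominator: 1 + jωRC = 1 + j·1.156e+04·317·1.16e-08 = 1 + j0.04251.
Step 4 — H = 0.9982 - j0.04244.
Step 5 — Magnitude: |H| = 0.9991 (-0.0 dB); phase: φ = -2.4°.

|H| = 0.9991 (-0.0 dB), φ = -2.4°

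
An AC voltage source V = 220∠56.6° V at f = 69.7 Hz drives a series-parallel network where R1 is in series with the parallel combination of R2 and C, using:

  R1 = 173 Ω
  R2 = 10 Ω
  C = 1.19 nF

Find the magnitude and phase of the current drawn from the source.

Step 1 — Angular frequency: ω = 2π·f = 2π·69.7 = 437.9 rad/s.
Step 2 — Component impedances:
  R1: Z = R = 173 Ω
  R2: Z = R = 10 Ω
  C: Z = 1/(jωC) = -j/(ω·C) = 0 - j1.919e+06 Ω
Step 3 — Parallel branch: R2 || C = 1/(1/R2 + 1/C) = 10 - j5.211e-05 Ω.
Step 4 — Series with R1: Z_total = R1 + (R2 || C) = 183 - j5.211e-05 Ω = 183∠-0.0° Ω.
Step 5 — Source phasor: V = 220∠56.6° V = 121.1 + j183.7 V.
Step 6 — Ohm's law: I = V / Z_total = (121.1 + j183.7) / (183 - j5.211e-05) = 0.6618 + j1.004 A.
Step 7 — Convert to polar: |I| = 1.202 A, ∠I = 56.6°.

I = 1.202∠56.6° A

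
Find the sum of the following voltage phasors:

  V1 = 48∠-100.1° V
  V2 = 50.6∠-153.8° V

Step 1 — Convert each phasor to rectangular form:
  V1 = 48·(cos(-100.1°) + j·sin(-100.1°)) = -8.418 - j47.26 V
  V2 = 50.6·(cos(-153.8°) + j·sin(-153.8°)) = -45.4 - j22.34 V
Step 2 — Sum components: V_total = -53.82 - j69.6 V.
Step 3 — Convert to polar: |V_total| = 87.98 V, ∠V_total = -127.7°.

V_total = 87.98∠-127.7° V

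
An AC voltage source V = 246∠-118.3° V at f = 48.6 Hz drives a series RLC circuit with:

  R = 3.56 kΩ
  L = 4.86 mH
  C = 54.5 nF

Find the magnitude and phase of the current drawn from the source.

Step 1 — Angular frequency: ω = 2π·f = 2π·48.6 = 305.4 rad/s.
Step 2 — Component impedances:
  R: Z = R = 3560 Ω
  L: Z = jωL = j·305.4·0.00486 = 0 + j1.484 Ω
  C: Z = 1/(jωC) = -j/(ω·C) = 0 - j6.009e+04 Ω
Step 3 — Series combination: Z_total = R + L + C = 3560 - j6.009e+04 Ω = 6.019e+04∠-86.6° Ω.
Step 4 — Source phasor: V = 246∠-118.3° V = -116.6 - j216.6 V.
Step 5 — Ohm's law: I = V / Z_total = (-116.6 - j216.6) / (3560 - j6.009e+04) = 0.003478 - j0.002147 A.
Step 6 — Convert to polar: |I| = 0.004087 A, ∠I = -31.7°.

I = 0.004087∠-31.7° A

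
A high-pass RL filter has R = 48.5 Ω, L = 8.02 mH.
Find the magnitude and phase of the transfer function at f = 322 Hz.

Step 1 — Angular frequency: ω = 2π·322 = 2023 rad/s.
Step 2 — Transfer function: H(jω) = jωL/(R + jωL).
Step 3 — Numerator jωL = j·16.23; denominator R + jωL = 48.5 + j16.23.
Step 4 — H = 0.1007 + j0.3009.
Step 5 — Magnitude: |H| = 0.3173 (-10.0 dB); phase: φ = 71.5°.

|H| = 0.3173 (-10.0 dB), φ = 71.5°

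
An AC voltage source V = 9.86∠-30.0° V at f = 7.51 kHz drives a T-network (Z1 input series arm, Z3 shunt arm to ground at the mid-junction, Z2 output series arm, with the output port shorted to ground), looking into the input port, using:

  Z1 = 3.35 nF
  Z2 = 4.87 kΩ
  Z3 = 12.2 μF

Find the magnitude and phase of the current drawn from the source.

Step 1 — Angular frequency: ω = 2π·f = 2π·7510 = 4.719e+04 rad/s.
Step 2 — Component impedances:
  Z1: Z = 1/(jωC) = -j/(ω·C) = 0 - j6326 Ω
  Z2: Z = R = 4870 Ω
  Z3: Z = 1/(jωC) = -j/(ω·C) = 0 - j1.737 Ω
Step 3 — With the output port shorted to ground, the output series arm Z2 runs from the junction to ground; the shunt arm Z3 also runs from the junction to ground. They appear in parallel: Z3 || Z2 = 0.0006196 - j1.737 Ω.
Step 4 — Series with input arm Z1: Z_in = Z1 + (Z3 || Z2) = 0.0006196 - j6328 Ω = 6328∠-90.0° Ω.
Step 5 — Source phasor: V = 9.86∠-30.0° V = 8.539 - j4.93 V.
Step 6 — Ohm's law: I = V / Z_total = (8.539 - j4.93) / (0.0006196 - j6328) = 0.0007791 + j0.001349 A.
Step 7 — Convert to polar: |I| = 0.001558 A, ∠I = 60.0°.

I = 0.001558∠60.0° A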